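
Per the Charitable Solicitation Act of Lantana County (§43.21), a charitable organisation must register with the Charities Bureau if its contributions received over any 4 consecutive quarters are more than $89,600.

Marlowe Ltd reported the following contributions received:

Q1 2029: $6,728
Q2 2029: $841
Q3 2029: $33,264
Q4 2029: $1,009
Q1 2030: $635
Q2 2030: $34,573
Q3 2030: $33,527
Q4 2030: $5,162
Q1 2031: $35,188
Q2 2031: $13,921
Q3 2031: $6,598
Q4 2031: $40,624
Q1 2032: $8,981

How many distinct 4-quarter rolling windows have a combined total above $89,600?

Q1 2029–Q4 2029: $6,728 + $841 + $33,264 + $1,009 = $41,842 (under)
Q2 2029–Q1 2030: $841 + $33,264 + $1,009 + $635 = $35,749 (under)
Q3 2029–Q2 2030: $33,264 + $1,009 + $635 + $34,573 = $69,481 (under)
Q4 2029–Q3 2030: $1,009 + $635 + $34,573 + $33,527 = $69,744 (under)
Q1 2030–Q4 2030: $635 + $34,573 + $33,527 + $5,162 = $73,897 (under)
Q2 2030–Q1 2031: $34,573 + $33,527 + $5,162 + $35,188 = $108,450 (over)
Q3 2030–Q2 2031: $33,527 + $5,162 + $35,188 + $13,921 = $87,798 (under)
Q4 2030–Q3 2031: $5,162 + $35,188 + $13,921 + $6,598 = $60,869 (under)
Q1 2031–Q4 2031: $35,188 + $13,921 + $6,598 + $40,624 = $96,331 (over)
Q2 2031–Q1 2032: $13,921 + $6,598 + $40,624 + $8,981 = $70,124 (under)
2 windows exceed the threshold.

2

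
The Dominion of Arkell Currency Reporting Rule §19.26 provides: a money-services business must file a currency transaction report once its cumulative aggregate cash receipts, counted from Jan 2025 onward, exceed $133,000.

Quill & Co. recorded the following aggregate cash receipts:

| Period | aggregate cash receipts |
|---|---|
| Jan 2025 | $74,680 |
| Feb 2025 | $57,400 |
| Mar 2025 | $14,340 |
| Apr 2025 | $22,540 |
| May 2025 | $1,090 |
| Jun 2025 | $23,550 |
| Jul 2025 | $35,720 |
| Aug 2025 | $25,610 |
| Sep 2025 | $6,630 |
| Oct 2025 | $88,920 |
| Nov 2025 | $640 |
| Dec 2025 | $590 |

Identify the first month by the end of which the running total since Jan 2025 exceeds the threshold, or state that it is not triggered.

Mar 2025

Through Jan 2025: $74,680
Through Feb 2025: $132,080
Through Mar 2025: $146,420 ← exceeds threshold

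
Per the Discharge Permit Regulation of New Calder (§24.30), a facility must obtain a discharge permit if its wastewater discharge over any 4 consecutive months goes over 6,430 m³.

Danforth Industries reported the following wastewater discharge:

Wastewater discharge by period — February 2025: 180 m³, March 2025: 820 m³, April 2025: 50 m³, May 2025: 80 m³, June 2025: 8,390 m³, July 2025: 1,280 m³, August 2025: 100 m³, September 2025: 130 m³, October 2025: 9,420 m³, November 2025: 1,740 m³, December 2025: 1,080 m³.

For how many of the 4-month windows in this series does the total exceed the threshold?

February 2025–May 2025: 180 m³ + 820 m³ + 50 m³ + 80 m³ = 1,130 m³ (under)
March 2025–June 2025: 820 m³ + 50 m³ + 80 m³ + 8,390 m³ = 9,340 m³ (over)
April 2025–July 2025: 50 m³ + 80 m³ + 8,390 m³ + 1,280 m³ = 9,800 m³ (over)
May 2025–August 2025: 80 m³ + 8,390 m³ + 1,280 m³ + 100 m³ = 9,850 m³ (over)
June 2025–September 2025: 8,390 m³ + 1,280 m³ + 100 m³ + 130 m³ = 9,900 m³ (over)
July 2025–October 2025: 1,280 m³ + 100 m³ + 130 m³ + 9,420 m³ = 10,930 m³ (over)
August 2025–November 2025: 100 m³ + 130 m³ + 9,420 m³ + 1,740 m³ = 11,390 m³ (over)
September 2025–December 2025: 130 m³ + 9,420 m³ + 1,740 m³ + 1,080 m³ = 12,370 m³ (over)
7 windows exceed the threshold.

7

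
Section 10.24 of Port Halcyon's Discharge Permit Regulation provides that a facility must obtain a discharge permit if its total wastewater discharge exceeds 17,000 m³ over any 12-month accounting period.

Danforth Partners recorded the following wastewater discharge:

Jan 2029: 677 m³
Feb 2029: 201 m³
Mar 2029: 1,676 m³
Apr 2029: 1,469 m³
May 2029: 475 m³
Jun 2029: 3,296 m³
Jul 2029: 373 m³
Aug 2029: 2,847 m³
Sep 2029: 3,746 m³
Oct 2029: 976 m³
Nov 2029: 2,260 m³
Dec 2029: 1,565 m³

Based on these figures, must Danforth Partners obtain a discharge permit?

Yes

Total wastewater discharge: 677 m³ + 201 m³ + 1,676 m³ + 1,469 m³ + 475 m³ + 3,296 m³ + 373 m³ + 2,847 m³ + 3,746 m³ + 976 m³ + 2,260 m³ + 1,565 m³ = 19,561 m³.
19,561 m³ > 17,000 m³, so the threshold is exceeded.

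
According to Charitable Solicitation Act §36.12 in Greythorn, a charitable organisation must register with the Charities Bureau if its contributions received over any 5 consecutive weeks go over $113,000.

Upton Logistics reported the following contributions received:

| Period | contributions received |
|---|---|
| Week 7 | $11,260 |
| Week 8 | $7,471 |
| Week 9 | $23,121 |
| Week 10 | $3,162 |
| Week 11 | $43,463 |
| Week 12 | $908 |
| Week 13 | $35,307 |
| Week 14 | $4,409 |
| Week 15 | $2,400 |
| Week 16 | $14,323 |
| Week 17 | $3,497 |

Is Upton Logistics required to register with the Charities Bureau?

Week 7–Week 11: $11,260 + $7,471 + $23,121 + $3,162 + $43,463 = $88,477 (under)
Week 8–Week 12: $7,471 + $23,121 + $3,162 + $43,463 + $908 = $78,125 (under)
Week 9–Week 13: $23,121 + $3,162 + $43,463 + $908 + $35,307 = $105,961 (under)
Week 10–Week 14: $3,162 + $43,463 + $908 + $35,307 + $4,409 = $87,249 (under)
Week 11–Week 15: $43,463 + $908 + $35,307 + $4,409 + $2,400 = $86,487 (under)
Week 12–Week 16: $908 + $35,307 + $4,409 + $2,400 + $14,323 = $57,347 (under)
Week 13–Week 17: $35,307 + $4,409 + $2,400 + $14,323 + $3,497 = $59,936 (under)
No window exceeds $113,000.

No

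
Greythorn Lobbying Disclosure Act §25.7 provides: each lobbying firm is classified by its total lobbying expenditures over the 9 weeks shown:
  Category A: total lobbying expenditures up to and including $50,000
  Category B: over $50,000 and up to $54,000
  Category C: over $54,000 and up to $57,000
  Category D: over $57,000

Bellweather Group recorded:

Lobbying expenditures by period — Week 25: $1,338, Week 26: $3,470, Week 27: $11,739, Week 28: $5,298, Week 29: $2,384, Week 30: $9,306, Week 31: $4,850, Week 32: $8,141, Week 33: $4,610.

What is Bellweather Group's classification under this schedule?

Total lobbying expenditures: $1,338 + $3,470 + $11,739 + $5,298 + $2,384 + $9,306 + $4,850 + $8,141 + $4,610 = $51,136.
$50,000 < $51,136 ≤ $54,000, so Category B applies.

Category B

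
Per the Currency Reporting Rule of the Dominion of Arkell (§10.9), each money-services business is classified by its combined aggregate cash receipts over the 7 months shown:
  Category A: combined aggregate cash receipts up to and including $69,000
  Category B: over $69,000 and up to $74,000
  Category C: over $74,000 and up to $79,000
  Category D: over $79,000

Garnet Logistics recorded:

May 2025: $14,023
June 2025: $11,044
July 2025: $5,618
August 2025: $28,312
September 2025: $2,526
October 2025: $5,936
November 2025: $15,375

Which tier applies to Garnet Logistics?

Category D

Combined aggregate cash receipts: $14,023 + $11,044 + $5,618 + $28,312 + $2,526 + $5,936 + $15,375 = $82,834.
$82,834 > $79,000, so Category D applies.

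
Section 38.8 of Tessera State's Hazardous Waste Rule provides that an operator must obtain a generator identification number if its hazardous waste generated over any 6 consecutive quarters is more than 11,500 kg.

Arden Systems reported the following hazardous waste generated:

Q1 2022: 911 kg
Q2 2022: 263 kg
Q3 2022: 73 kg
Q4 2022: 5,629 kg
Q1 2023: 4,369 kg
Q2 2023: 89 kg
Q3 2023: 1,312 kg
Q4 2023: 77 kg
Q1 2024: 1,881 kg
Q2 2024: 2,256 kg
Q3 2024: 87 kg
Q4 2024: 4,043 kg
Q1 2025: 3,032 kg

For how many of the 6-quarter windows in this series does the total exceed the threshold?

Q1 2022–Q2 2023: 911 kg + 263 kg + 73 kg + 5,629 kg + 4,369 kg + 89 kg = 11,334 kg (under)
Q2 2022–Q3 2023: 263 kg + 73 kg + 5,629 kg + 4,369 kg + 89 kg + 1,312 kg = 11,735 kg (over)
Q3 2022–Q4 2023: 73 kg + 5,629 kg + 4,369 kg + 89 kg + 1,312 kg + 77 kg = 11,549 kg (over)
Q4 2022–Q1 2024: 5,629 kg + 4,369 kg + 89 kg + 1,312 kg + 77 kg + 1,881 kg = 13,357 kg (over)
Q1 2023–Q2 2024: 4,369 kg + 89 kg + 1,312 kg + 77 kg + 1,881 kg + 2,256 kg = 9,984 kg (under)
Q2 2023–Q3 2024: 89 kg + 1,312 kg + 77 kg + 1,881 kg + 2,256 kg + 87 kg = 5,702 kg (under)
Q3 2023–Q4 2024: 1,312 kg + 77 kg + 1,881 kg + 2,256 kg + 87 kg + 4,043 kg = 9,656 kg (under)
Q4 2023–Q1 2025: 77 kg + 1,881 kg + 2,256 kg + 87 kg + 4,043 kg + 3,032 kg = 11,376 kg (under)
3 windows exceed the threshold.

3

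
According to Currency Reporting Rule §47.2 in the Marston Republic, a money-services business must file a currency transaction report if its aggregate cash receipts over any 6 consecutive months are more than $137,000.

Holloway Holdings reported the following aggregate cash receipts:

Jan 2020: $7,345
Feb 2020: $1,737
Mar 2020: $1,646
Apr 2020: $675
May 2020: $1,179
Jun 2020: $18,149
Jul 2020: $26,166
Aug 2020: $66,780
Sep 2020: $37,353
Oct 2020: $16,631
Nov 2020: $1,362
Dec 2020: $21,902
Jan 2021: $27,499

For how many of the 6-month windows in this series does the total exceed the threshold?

5

Jan 2020–Jun 2020: $7,345 + $1,737 + $1,646 + $675 + $1,179 + $18,149 = $30,731 (under)
Feb 2020–Jul 2020: $1,737 + $1,646 + $675 + $1,179 + $18,149 + $26,166 = $49,552 (under)
Mar 2020–Aug 2020: $1,646 + $675 + $1,179 + $18,149 + $26,166 + $66,780 = $114,595 (under)
Apr 2020–Sep 2020: $675 + $1,179 + $18,149 + $26,166 + $66,780 + $37,353 = $150,302 (over)
May 2020–Oct 2020: $1,179 + $18,149 + $26,166 + $66,780 + $37,353 + $16,631 = $166,258 (over)
Jun 2020–Nov 2020: $18,149 + $26,166 + $66,780 + $37,353 + $16,631 + $1,362 = $166,441 (over)
Jul 2020–Dec 2020: $26,166 + $66,780 + $37,353 + $16,631 + $1,362 + $21,902 = $170,194 (over)
Aug 2020–Jan 2021: $66,780 + $37,353 + $16,631 + $1,362 + $21,902 + $27,499 = $171,527 (over)
5 windows exceed the threshold.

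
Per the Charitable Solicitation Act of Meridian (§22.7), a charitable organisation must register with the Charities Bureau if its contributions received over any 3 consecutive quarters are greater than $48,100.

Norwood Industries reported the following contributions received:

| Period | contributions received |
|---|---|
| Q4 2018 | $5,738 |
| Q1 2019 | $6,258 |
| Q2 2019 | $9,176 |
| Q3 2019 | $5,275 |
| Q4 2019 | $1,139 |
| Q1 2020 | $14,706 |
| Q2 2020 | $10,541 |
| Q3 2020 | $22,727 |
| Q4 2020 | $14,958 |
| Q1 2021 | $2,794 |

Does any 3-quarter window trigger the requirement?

Yes

Q4 2018–Q2 2019: $5,738 + $6,258 + $9,176 = $21,172 (under)
Q1 2019–Q3 2019: $6,258 + $9,176 + $5,275 = $20,709 (under)
Q2 2019–Q4 2019: $9,176 + $5,275 + $1,139 = $15,590 (under)
Q3 2019–Q1 2020: $5,275 + $1,139 + $14,706 = $21,120 (under)
Q4 2019–Q2 2020: $1,139 + $14,706 + $10,541 = $26,386 (under)
Q1 2020–Q3 2020: $14,706 + $10,541 + $22,727 = $47,974 (under)
Q2 2020–Q4 2020: $10,541 + $22,727 + $14,958 = $48,226 (over)
Q3 2020–Q1 2021: $22,727 + $14,958 + $2,794 = $40,479 (under)
At least one window exceeds $48,100.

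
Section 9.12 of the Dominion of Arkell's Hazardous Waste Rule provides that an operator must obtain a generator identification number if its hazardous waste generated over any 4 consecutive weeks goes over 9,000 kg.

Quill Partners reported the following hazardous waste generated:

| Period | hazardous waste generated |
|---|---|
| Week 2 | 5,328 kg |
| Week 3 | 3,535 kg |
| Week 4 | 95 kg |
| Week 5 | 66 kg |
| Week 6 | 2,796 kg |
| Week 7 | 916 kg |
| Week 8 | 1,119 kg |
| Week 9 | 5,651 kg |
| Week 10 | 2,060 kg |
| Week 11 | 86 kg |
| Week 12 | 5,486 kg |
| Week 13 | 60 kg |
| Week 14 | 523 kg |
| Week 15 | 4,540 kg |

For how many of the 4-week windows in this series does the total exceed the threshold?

Week 2–Week 5: 5,328 kg + 3,535 kg + 95 kg + 66 kg = 9,024 kg (over)
Week 3–Week 6: 3,535 kg + 95 kg + 66 kg + 2,796 kg = 6,492 kg (under)
Week 4–Week 7: 95 kg + 66 kg + 2,796 kg + 916 kg = 3,873 kg (under)
Week 5–Week 8: 66 kg + 2,796 kg + 916 kg + 1,119 kg = 4,897 kg (under)
Week 6–Week 9: 2,796 kg + 916 kg + 1,119 kg + 5,651 kg = 10,482 kg (over)
Week 7–Week 10: 916 kg + 1,119 kg + 5,651 kg + 2,060 kg = 9,746 kg (over)
Week 8–Week 11: 1,119 kg + 5,651 kg + 2,060 kg + 86 kg = 8,916 kg (under)
Week 9–Week 12: 5,651 kg + 2,060 kg + 86 kg + 5,486 kg = 13,283 kg (over)
Week 10–Week 13: 2,060 kg + 86 kg + 5,486 kg + 60 kg = 7,692 kg (under)
Week 11–Week 14: 86 kg + 5,486 kg + 60 kg + 523 kg = 6,155 kg (under)
Week 12–Week 15: 5,486 kg + 60 kg + 523 kg + 4,540 kg = 10,609 kg (over)
5 windows exceed the threshold.

5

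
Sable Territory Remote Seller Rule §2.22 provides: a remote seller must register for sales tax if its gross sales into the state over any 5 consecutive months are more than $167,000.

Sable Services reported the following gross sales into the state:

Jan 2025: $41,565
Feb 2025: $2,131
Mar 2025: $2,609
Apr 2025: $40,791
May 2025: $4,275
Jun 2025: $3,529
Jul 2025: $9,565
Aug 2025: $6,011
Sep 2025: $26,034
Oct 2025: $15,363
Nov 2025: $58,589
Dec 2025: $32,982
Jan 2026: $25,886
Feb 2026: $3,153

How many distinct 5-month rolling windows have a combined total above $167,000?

Jan 2025–May 2025: $41,565 + $2,131 + $2,609 + $40,791 + $4,275 = $91,371 (under)
Feb 2025–Jun 2025: $2,131 + $2,609 + $40,791 + $4,275 + $3,529 = $53,335 (under)
Mar 2025–Jul 2025: $2,609 + $40,791 + $4,275 + $3,529 + $9,565 = $60,769 (under)
Apr 2025–Aug 2025: $40,791 + $4,275 + $3,529 + $9,565 + $6,011 = $64,171 (under)
May 2025–Sep 2025: $4,275 + $3,529 + $9,565 + $6,011 + $26,034 = $49,414 (under)
Jun 2025–Oct 2025: $3,529 + $9,565 + $6,011 + $26,034 + $15,363 = $60,502 (under)
Jul 2025–Nov 2025: $9,565 + $6,011 + $26,034 + $15,363 + $58,589 = $115,562 (under)
Aug 2025–Dec 2025: $6,011 + $26,034 + $15,363 + $58,589 + $32,982 = $138,979 (under)
Sep 2025–Jan 2026: $26,034 + $15,363 + $58,589 + $32,982 + $25,886 = $158,854 (under)
Oct 2025–Feb 2026: $15,363 + $58,589 + $32,982 + $25,886 + $3,153 = $135,973 (under)
0 windows exceed the threshold.

0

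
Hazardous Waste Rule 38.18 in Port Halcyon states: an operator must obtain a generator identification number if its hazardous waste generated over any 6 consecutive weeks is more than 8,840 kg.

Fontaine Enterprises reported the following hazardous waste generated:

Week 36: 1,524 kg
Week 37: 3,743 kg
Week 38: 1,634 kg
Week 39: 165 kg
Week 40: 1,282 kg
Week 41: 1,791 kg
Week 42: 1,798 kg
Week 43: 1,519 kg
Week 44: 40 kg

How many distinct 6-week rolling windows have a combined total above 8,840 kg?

Week 36–Week 41: 1,524 kg + 3,743 kg + 1,634 kg + 165 kg + 1,282 kg + 1,791 kg = 10,139 kg (over)
Week 37–Week 42: 3,743 kg + 1,634 kg + 165 kg + 1,282 kg + 1,791 kg + 1,798 kg = 10,413 kg (over)
Week 38–Week 43: 1,634 kg + 165 kg + 1,282 kg + 1,791 kg + 1,798 kg + 1,519 kg = 8,189 kg (under)
Week 39–Week 44: 165 kg + 1,282 kg + 1,791 kg + 1,798 kg + 1,519 kg + 40 kg = 6,595 kg (under)
2 windows exceed the threshold.

2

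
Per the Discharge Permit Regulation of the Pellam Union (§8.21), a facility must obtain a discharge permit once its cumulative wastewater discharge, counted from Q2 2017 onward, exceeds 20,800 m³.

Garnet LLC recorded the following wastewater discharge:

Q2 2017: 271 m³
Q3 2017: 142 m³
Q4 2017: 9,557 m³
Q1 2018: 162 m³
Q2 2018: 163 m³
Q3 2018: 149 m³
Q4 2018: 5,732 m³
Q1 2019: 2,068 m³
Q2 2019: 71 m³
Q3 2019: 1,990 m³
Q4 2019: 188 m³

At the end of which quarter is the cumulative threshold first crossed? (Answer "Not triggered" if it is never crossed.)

Through Q2 2017: 271 m³
Through Q3 2017: 413 m³
Through Q4 2017: 9,970 m³
Through Q1 2018: 10,132 m³
Through Q2 2018: 10,295 m³
Through Q3 2018: 10,444 m³
Through Q4 2018: 16,176 m³
Through Q1 2019: 18,244 m³
Through Q2 2019: 18,315 m³
Through Q3 2019: 20,305 m³
Through Q4 2019: 20,493 m³
Final cumulative total 20,493 m³ ≤ 20,800 m³; the threshold is never exceeded.

Not triggered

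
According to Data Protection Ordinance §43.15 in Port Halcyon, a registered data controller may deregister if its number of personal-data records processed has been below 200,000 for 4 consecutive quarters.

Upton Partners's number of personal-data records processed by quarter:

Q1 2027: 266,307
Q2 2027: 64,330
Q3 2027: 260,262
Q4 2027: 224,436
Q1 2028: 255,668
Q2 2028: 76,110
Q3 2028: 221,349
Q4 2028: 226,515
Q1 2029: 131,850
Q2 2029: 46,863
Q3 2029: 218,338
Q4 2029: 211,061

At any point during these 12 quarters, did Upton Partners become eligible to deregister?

No

Quarters below 200,000: Q2 2027, Q2 2028, Q1 2029, Q2 2029.
Longest run of consecutive quarters below the threshold: 2.
2 < 4, so Upton Partners never became eligible.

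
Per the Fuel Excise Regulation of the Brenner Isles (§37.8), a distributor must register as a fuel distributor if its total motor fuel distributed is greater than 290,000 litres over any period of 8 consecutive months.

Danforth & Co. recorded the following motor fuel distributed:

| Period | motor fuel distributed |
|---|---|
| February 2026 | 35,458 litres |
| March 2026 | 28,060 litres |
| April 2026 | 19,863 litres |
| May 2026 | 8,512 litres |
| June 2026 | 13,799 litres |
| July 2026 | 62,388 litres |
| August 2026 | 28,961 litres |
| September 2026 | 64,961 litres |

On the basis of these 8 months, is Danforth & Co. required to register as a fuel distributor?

No

Total motor fuel distributed: 35,458 litres + 28,060 litres + 19,863 litres + 8,512 litres + 13,799 litres + 62,388 litres + 28,961 litres + 64,961 litres = 262,002 litres.
262,002 litres ≤ 290,000 litres, so the threshold is not exceeded.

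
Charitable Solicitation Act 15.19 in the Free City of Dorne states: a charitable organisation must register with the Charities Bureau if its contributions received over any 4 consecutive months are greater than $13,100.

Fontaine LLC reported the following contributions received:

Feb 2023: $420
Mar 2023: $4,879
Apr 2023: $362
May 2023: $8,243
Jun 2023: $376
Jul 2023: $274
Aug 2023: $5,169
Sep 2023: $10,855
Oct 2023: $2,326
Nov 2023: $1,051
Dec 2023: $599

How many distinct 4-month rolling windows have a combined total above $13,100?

Feb 2023–May 2023: $420 + $4,879 + $362 + $8,243 = $13,904 (over)
Mar 2023–Jun 2023: $4,879 + $362 + $8,243 + $376 = $13,860 (over)
Apr 2023–Jul 2023: $362 + $8,243 + $376 + $274 = $9,255 (under)
May 2023–Aug 2023: $8,243 + $376 + $274 + $5,169 = $14,062 (over)
Jun 2023–Sep 2023: $376 + $274 + $5,169 + $10,855 = $16,674 (over)
Jul 2023–Oct 2023: $274 + $5,169 + $10,855 + $2,326 = $18,624 (over)
Aug 2023–Nov 2023: $5,169 + $10,855 + $2,326 + $1,051 = $19,401 (over)
Sep 2023–Dec 2023: $10,855 + $2,326 + $1,051 + $599 = $14,831 (over)
7 windows exceed the threshold.

7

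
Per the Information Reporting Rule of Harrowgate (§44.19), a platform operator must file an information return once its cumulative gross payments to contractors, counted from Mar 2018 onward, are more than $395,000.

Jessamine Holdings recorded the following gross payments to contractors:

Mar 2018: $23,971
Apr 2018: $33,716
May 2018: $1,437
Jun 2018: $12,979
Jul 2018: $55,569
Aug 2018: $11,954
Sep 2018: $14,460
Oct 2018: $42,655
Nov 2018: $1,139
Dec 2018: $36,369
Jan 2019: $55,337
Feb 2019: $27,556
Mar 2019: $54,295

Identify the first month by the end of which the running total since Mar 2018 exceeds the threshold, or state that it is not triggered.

Through Mar 2018: $23,971
Through Apr 2018: $57,687
Through May 2018: $59,124
Through Jun 2018: $72,103
Through Jul 2018: $127,672
Through Aug 2018: $139,626
Through Sep 2018: $154,086
Through Oct 2018: $196,741
Through Nov 2018: $197,880
Through Dec 2018: $234,249
Through Jan 2019: $289,586
Through Feb 2019: $317,142
Through Mar 2019: $371,437
Final cumulative total $371,437 ≤ $395,000; the threshold is never exceeded.

Not triggered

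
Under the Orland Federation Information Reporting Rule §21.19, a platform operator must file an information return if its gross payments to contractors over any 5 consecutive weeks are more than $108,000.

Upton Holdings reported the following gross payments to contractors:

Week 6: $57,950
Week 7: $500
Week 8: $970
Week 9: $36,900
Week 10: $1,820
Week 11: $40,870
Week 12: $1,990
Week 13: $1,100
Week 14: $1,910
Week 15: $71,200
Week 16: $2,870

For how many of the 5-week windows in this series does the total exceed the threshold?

Week 6–Week 10: $57,950 + $500 + $970 + $36,900 + $1,820 = $98,140 (under)
Week 7–Week 11: $500 + $970 + $36,900 + $1,820 + $40,870 = $81,060 (under)
Week 8–Week 12: $970 + $36,900 + $1,820 + $40,870 + $1,990 = $82,550 (under)
Week 9–Week 13: $36,900 + $1,820 + $40,870 + $1,990 + $1,100 = $82,680 (under)
Week 10–Week 14: $1,820 + $40,870 + $1,990 + $1,100 + $1,910 = $47,690 (under)
Week 11–Week 15: $40,870 + $1,990 + $1,100 + $1,910 + $71,200 = $117,070 (over)
Week 12–Week 16: $1,990 + $1,100 + $1,910 + $71,200 + $2,870 = $79,070 (under)
1 window exceeds the threshold.

1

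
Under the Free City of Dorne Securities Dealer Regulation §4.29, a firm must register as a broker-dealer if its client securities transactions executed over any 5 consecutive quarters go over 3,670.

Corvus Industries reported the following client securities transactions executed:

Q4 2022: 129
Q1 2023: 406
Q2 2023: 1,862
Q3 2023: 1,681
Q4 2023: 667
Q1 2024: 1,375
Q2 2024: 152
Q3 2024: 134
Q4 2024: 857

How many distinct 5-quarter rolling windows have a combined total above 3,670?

Q4 2022–Q4 2023: 129 + 406 + 1,862 + 1,681 + 667 = 4,745 (over)
Q1 2023–Q1 2024: 406 + 1,862 + 1,681 + 667 + 1,375 = 5,991 (over)
Q2 2023–Q2 2024: 1,862 + 1,681 + 667 + 1,375 + 152 = 5,737 (over)
Q3 2023–Q3 2024: 1,681 + 667 + 1,375 + 152 + 134 = 4,009 (over)
Q4 2023–Q4 2024: 667 + 1,375 + 152 + 134 + 857 = 3,185 (under)
4 windows exceed the threshold.

4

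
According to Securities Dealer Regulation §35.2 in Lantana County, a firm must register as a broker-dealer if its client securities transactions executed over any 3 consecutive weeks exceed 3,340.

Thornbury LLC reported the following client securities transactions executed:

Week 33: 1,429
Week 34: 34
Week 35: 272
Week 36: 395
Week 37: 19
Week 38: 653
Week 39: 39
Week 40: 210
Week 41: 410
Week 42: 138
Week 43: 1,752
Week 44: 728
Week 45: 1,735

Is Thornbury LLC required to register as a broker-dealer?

Yes

Week 33–Week 35: 1,429 + 34 + 272 = 1,735 (under)
Week 34–Week 36: 34 + 272 + 395 = 701 (under)
Week 35–Week 37: 272 + 395 + 19 = 686 (under)
Week 36–Week 38: 395 + 19 + 653 = 1,067 (under)
Week 37–Week 39: 19 + 653 + 39 = 711 (under)
Week 38–Week 40: 653 + 39 + 210 = 902 (under)
Week 39–Week 41: 39 + 210 + 410 = 659 (under)
Week 40–Week 42: 210 + 410 + 138 = 758 (under)
Week 41–Week 43: 410 + 138 + 1,752 = 2,300 (under)
Week 42–Week 44: 138 + 1,752 + 728 = 2,618 (under)
Week 43–Week 45: 1,752 + 728 + 1,735 = 4,215 (over)
At least one window exceeds 3,340.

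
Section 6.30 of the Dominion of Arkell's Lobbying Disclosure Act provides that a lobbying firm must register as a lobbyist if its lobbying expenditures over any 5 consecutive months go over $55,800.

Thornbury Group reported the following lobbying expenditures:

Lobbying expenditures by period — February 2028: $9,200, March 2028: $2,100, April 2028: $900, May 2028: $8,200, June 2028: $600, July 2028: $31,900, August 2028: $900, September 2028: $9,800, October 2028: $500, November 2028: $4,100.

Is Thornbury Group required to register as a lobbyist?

No

February 2028–June 2028: $9,200 + $2,100 + $900 + $8,200 + $600 = $21,000 (under)
March 2028–July 2028: $2,100 + $900 + $8,200 + $600 + $31,900 = $43,700 (under)
April 2028–August 2028: $900 + $8,200 + $600 + $31,900 + $900 = $42,500 (under)
May 2028–September 2028: $8,200 + $600 + $31,900 + $900 + $9,800 = $51,400 (under)
June 2028–October 2028: $600 + $31,900 + $900 + $9,800 + $500 = $43,700 (under)
July 2028–November 2028: $31,900 + $900 + $9,800 + $500 + $4,100 = $47,200 (under)
No window exceeds $55,800.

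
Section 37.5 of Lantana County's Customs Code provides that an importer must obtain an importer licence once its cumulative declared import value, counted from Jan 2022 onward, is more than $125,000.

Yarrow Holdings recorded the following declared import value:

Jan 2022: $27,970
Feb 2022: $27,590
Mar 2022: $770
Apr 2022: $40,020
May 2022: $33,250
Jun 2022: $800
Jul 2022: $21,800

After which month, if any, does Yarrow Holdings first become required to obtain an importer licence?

Through Jan 2022: $27,970
Through Feb 2022: $55,560
Through Mar 2022: $56,330
Through Apr 2022: $96,350
Through May 2022: $129,600 ← exceeds threshold

May 2022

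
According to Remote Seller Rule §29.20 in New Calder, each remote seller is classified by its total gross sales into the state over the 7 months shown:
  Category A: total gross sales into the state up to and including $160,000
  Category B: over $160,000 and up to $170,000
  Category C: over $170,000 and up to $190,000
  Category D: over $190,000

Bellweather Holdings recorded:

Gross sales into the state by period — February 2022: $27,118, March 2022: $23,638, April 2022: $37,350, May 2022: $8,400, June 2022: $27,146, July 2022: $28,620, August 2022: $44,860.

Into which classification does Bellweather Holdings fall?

Category D

Total gross sales into the state: $27,118 + $23,638 + $37,350 + $8,400 + $27,146 + $28,620 + $44,860 = $197,132.
$197,132 > $190,000, so Category D applies.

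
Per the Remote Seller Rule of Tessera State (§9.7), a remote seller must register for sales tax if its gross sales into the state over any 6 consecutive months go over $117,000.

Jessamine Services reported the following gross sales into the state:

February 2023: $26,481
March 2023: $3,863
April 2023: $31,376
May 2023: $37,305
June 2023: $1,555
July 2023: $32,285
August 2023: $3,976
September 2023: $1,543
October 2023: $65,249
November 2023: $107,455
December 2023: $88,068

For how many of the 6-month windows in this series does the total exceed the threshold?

4

February 2023–July 2023: $26,481 + $3,863 + $31,376 + $37,305 + $1,555 + $32,285 = $132,865 (over)
March 2023–August 2023: $3,863 + $31,376 + $37,305 + $1,555 + $32,285 + $3,976 = $110,360 (under)
April 2023–September 2023: $31,376 + $37,305 + $1,555 + $32,285 + $3,976 + $1,543 = $108,040 (under)
May 2023–October 2023: $37,305 + $1,555 + $32,285 + $3,976 + $1,543 + $65,249 = $141,913 (over)
June 2023–November 2023: $1,555 + $32,285 + $3,976 + $1,543 + $65,249 + $107,455 = $212,063 (over)
July 2023–December 2023: $32,285 + $3,976 + $1,543 + $65,249 + $107,455 + $88,068 = $298,576 (over)
4 windows exceed the threshold.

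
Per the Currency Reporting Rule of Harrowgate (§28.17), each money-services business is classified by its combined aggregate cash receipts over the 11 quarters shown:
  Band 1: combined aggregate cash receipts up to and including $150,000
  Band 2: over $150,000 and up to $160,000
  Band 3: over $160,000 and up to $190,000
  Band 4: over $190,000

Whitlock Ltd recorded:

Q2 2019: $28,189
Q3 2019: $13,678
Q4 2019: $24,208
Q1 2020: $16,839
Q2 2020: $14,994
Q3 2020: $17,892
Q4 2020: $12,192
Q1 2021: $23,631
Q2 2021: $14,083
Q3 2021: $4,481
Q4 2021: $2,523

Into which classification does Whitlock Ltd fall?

Band 3

Combined aggregate cash receipts: $28,189 + $13,678 + $24,208 + $16,839 + $14,994 + $17,892 + $12,192 + $23,631 + $14,083 + $4,481 + $2,523 = $172,710.
$160,000 < $172,710 ≤ $190,000, so Band 3 applies.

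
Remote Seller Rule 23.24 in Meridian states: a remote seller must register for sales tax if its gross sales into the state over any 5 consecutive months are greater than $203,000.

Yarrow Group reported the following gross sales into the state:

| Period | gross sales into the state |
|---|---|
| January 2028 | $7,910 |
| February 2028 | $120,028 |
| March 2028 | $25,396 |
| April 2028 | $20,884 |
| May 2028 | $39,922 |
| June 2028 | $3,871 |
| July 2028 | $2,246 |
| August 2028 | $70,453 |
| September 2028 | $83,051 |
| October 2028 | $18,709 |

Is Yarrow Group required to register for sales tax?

January 2028–May 2028: $7,910 + $120,028 + $25,396 + $20,884 + $39,922 = $214,140 (over)
February 2028–June 2028: $120,028 + $25,396 + $20,884 + $39,922 + $3,871 = $210,101 (over)
March 2028–July 2028: $25,396 + $20,884 + $39,922 + $3,871 + $2,246 = $92,319 (under)
April 2028–August 2028: $20,884 + $39,922 + $3,871 + $2,246 + $70,453 = $137,376 (under)
May 2028–September 2028: $39,922 + $3,871 + $2,246 + $70,453 + $83,051 = $199,543 (under)
June 2028–October 2028: $3,871 + $2,246 + $70,453 + $83,051 + $18,709 = $178,330 (under)
At least one window exceeds $203,000.

Yes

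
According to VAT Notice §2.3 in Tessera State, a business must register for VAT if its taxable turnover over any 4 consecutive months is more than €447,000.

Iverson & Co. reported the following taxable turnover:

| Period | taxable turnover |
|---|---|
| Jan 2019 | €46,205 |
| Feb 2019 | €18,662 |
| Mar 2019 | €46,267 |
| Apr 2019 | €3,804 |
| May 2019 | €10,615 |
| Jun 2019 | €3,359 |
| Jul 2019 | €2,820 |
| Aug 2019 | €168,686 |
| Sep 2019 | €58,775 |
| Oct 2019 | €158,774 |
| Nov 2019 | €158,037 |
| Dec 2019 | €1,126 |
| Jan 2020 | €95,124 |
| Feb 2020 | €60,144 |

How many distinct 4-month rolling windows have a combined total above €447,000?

Jan 2019–Apr 2019: €46,205 + €18,662 + €46,267 + €3,804 = €114,938 (under)
Feb 2019–May 2019: €18,662 + €46,267 + €3,804 + €10,615 = €79,348 (under)
Mar 2019–Jun 2019: €46,267 + €3,804 + €10,615 + €3,359 = €64,045 (under)
Apr 2019–Jul 2019: €3,804 + €10,615 + €3,359 + €2,820 = €20,598 (under)
May 2019–Aug 2019: €10,615 + €3,359 + €2,820 + €168,686 = €185,480 (under)
Jun 2019–Sep 2019: €3,359 + €2,820 + €168,686 + €58,775 = €233,640 (under)
Jul 2019–Oct 2019: €2,820 + €168,686 + €58,775 + €158,774 = €389,055 (under)
Aug 2019–Nov 2019: €168,686 + €58,775 + €158,774 + €158,037 = €544,272 (over)
Sep 2019–Dec 2019: €58,775 + €158,774 + €158,037 + €1,126 = €376,712 (under)
Oct 2019–Jan 2020: €158,774 + €158,037 + €1,126 + €95,124 = €413,061 (under)
Nov 2019–Feb 2020: €158,037 + €1,126 + €95,124 + €60,144 = €314,431 (under)
1 window exceeds the threshold.

1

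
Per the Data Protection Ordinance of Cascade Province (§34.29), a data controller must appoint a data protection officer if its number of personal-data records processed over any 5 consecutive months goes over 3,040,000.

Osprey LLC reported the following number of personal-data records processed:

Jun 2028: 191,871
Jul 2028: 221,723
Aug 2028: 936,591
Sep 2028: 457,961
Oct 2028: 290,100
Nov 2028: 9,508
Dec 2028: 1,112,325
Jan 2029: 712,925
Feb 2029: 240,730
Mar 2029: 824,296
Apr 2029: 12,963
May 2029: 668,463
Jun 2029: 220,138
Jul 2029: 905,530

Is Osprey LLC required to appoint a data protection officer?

No

Jun 2028–Oct 2028: 191,871 + 221,723 + 936,591 + 457,961 + 290,100 = 2,098,246 (under)
Jul 2028–Nov 2028: 221,723 + 936,591 + 457,961 + 290,100 + 9,508 = 1,915,883 (under)
Aug 2028–Dec 2028: 936,591 + 457,961 + 290,100 + 9,508 + 1,112,325 = 2,806,485 (under)
Sep 2028–Jan 2029: 457,961 + 290,100 + 9,508 + 1,112,325 + 712,925 = 2,582,819 (under)
Oct 2028–Feb 2029: 290,100 + 9,508 + 1,112,325 + 712,925 + 240,730 = 2,365,588 (under)
Nov 2028–Mar 2029: 9,508 + 1,112,325 + 712,925 + 240,730 + 824,296 = 2,899,784 (under)
Dec 2028–Apr 2029: 1,112,325 + 712,925 + 240,730 + 824,296 + 12,963 = 2,903,239 (under)
Jan 2029–May 2029: 712,925 + 240,730 + 824,296 + 12,963 + 668,463 = 2,459,377 (under)
Feb 2029–Jun 2029: 240,730 + 824,296 + 12,963 + 668,463 + 220,138 = 1,966,590 (under)
Mar 2029–Jul 2029: 824,296 + 12,963 + 668,463 + 220,138 + 905,530 = 2,631,390 (under)
No window exceeds 3,040,000.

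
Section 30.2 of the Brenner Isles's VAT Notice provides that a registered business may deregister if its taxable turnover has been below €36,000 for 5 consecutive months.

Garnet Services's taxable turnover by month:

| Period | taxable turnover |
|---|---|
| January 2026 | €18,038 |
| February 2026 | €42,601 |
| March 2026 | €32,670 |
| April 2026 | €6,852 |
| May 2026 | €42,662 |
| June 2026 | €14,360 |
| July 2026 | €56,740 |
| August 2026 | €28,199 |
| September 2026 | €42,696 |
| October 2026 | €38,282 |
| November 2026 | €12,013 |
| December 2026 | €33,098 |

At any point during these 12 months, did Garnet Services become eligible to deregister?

No

Months below €36,000: January 2026, March 2026, April 2026, June 2026, August 2026, November 2026, December 2026.
Longest run of consecutive months below the threshold: 2.
2 < 5, so Garnet Services never became eligible.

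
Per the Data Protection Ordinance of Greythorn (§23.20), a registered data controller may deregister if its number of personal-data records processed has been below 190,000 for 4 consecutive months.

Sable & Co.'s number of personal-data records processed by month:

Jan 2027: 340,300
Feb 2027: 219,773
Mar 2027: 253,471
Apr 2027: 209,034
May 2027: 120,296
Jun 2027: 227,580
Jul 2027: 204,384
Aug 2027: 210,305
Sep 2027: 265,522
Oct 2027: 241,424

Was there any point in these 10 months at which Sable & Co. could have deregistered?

Months below 190,000: May 2027.
Longest run of consecutive months below the threshold: 1.
1 < 4, so Sable & Co. never became eligible.

No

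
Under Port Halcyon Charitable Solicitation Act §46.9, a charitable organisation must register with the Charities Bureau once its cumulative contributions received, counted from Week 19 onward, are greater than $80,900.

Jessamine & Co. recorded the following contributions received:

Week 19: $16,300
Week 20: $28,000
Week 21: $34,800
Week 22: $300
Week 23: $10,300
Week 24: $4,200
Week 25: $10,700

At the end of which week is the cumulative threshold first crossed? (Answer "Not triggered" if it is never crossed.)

Through Week 19: $16,300
Through Week 20: $44,300
Through Week 21: $79,100
Through Week 22: $79,400
Through Week 23: $89,700 ← exceeds threshold

Week 23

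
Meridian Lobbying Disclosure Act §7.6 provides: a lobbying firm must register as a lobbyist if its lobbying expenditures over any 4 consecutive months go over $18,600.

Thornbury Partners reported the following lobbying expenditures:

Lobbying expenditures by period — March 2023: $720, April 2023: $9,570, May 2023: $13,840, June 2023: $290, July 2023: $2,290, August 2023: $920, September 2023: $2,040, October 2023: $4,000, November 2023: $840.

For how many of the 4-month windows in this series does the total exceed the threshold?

March 2023–June 2023: $720 + $9,570 + $13,840 + $290 = $24,420 (over)
April 2023–July 2023: $9,570 + $13,840 + $290 + $2,290 = $25,990 (over)
May 2023–August 2023: $13,840 + $290 + $2,290 + $920 = $17,340 (under)
June 2023–September 2023: $290 + $2,290 + $920 + $2,040 = $5,540 (under)
July 2023–October 2023: $2,290 + $920 + $2,040 + $4,000 = $9,250 (under)
August 2023–November 2023: $920 + $2,040 + $4,000 + $840 = $7,800 (under)
2 windows exceed the threshold.

2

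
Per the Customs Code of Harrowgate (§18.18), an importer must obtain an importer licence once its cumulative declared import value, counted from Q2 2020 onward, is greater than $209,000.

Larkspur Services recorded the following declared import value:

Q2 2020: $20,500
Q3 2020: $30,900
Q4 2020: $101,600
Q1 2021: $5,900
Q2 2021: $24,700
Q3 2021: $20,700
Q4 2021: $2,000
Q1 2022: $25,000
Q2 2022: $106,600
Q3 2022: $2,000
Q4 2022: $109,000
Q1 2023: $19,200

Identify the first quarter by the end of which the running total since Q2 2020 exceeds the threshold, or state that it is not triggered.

Through Q2 2020: $20,500
Through Q3 2020: $51,400
Through Q4 2020: $153,000
Through Q1 2021: $158,900
Through Q2 2021: $183,600
Through Q3 2021: $204,300
Through Q4 2021: $206,300
Through Q1 2022: $231,300 ← exceeds threshold

Q1 2022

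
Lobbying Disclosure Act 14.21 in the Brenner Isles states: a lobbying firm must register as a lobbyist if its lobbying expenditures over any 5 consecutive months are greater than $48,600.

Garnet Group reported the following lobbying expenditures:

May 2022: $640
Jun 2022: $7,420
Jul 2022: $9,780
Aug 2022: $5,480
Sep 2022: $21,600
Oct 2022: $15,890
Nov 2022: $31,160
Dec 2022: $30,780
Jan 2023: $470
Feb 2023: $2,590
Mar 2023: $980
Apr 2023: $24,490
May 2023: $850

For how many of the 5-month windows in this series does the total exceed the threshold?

May 2022–Sep 2022: $640 + $7,420 + $9,780 + $5,480 + $21,600 = $44,920 (under)
Jun 2022–Oct 2022: $7,420 + $9,780 + $5,480 + $21,600 + $15,890 = $60,170 (over)
Jul 2022–Nov 2022: $9,780 + $5,480 + $21,600 + $15,890 + $31,160 = $83,910 (over)
Aug 2022–Dec 2022: $5,480 + $21,600 + $15,890 + $31,160 + $30,780 = $104,910 (over)
Sep 2022–Jan 2023: $21,600 + $15,890 + $31,160 + $30,780 + $470 = $99,900 (over)
Oct 2022–Feb 2023: $15,890 + $31,160 + $30,780 + $470 + $2,590 = $80,890 (over)
Nov 2022–Mar 2023: $31,160 + $30,780 + $470 + $2,590 + $980 = $65,980 (over)
Dec 2022–Apr 2023: $30,780 + $470 + $2,590 + $980 + $24,490 = $59,310 (over)
Jan 2023–May 2023: $470 + $2,590 + $980 + $24,490 + $850 = $29,380 (under)
7 windows exceed the threshold.

7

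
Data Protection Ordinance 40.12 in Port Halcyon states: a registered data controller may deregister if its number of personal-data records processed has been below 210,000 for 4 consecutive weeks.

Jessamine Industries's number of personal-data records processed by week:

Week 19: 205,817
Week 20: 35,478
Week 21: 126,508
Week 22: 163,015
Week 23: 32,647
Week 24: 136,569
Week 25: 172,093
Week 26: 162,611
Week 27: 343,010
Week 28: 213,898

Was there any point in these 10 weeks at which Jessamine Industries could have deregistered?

Weeks below 210,000: Week 19, Week 20, Week 21, Week 22, Week 23, Week 24, Week 25, Week 26.
Longest run of consecutive weeks below the threshold: 8.
8 ≥ 4, so Jessamine Industries became eligible.

Yes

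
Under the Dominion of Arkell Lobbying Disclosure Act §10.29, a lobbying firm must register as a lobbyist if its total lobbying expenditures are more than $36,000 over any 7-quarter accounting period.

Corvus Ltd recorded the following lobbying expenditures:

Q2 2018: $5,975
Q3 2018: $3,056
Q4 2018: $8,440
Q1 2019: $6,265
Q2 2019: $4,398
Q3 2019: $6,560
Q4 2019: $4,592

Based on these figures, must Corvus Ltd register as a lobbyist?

Total lobbying expenditures: $5,975 + $3,056 + $8,440 + $6,265 + $4,398 + $6,560 + $4,592 = $39,286.
$39,286 > $36,000, so the threshold is exceeded.

Yes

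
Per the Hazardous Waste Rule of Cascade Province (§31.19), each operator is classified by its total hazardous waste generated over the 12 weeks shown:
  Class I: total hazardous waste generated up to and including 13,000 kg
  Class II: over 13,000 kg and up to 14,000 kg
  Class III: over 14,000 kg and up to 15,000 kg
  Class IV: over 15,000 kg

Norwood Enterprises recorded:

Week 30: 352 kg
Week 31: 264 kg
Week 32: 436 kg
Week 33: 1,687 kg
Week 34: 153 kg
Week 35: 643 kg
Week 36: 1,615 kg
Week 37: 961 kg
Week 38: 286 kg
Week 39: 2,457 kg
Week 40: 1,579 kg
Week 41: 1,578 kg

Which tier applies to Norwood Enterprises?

Total hazardous waste generated: 352 kg + 264 kg + 436 kg + 1,687 kg + 153 kg + 643 kg + 1,615 kg + 961 kg + 286 kg + 2,457 kg + 1,579 kg + 1,578 kg = 12,011 kg.
12,011 kg ≤ 13,000 kg, so Class I applies.

Class I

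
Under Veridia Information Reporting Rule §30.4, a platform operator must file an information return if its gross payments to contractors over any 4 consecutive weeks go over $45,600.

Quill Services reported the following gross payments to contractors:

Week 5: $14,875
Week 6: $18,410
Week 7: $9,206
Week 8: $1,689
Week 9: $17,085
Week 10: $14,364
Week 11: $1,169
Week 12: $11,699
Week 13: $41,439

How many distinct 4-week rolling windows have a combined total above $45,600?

Week 5–Week 8: $14,875 + $18,410 + $9,206 + $1,689 = $44,180 (under)
Week 6–Week 9: $18,410 + $9,206 + $1,689 + $17,085 = $46,390 (over)
Week 7–Week 10: $9,206 + $1,689 + $17,085 + $14,364 = $42,344 (under)
Week 8–Week 11: $1,689 + $17,085 + $14,364 + $1,169 = $34,307 (under)
Week 9–Week 12: $17,085 + $14,364 + $1,169 + $11,699 = $44,317 (under)
Week 10–Week 13: $14,364 + $1,169 + $11,699 + $41,439 = $68,671 (over)
2 windows exceed the threshold.

2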